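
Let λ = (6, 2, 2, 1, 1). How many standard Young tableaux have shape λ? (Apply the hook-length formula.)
# SYT of shape (6, 2, 2, 1, 1) = 3564

Hook-length formula: f^λ = n! / Π hook(c), product over all cells c of the Young diagram. For λ = (6, 2, 2, 1, 1), n = 12 boxes. Hook lengths by row (left-to-right, top-to-bottom): [10, 7, 4, 3, 2, 1]; [5, 2]; [4, 1]; [2]; [1]. Product of hooks = 134400. So f^λ = 12! / 134400 = 479001600 / 134400 = 3564.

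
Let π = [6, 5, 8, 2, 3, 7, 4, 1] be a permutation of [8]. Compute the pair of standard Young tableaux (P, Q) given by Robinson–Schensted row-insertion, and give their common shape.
P = [1, 3, 4] / [2, 7] / [5, 8] / [6];  Q = [1, 3, 6] / [2, 5] / [4, 7] / [8];  common shape = (3, 2, 2, 1)

Row-insert the values π_1, π_2, … into P one at a time, bumping the leftmost entry strictly greater than the inserted value down to the next row. The recording tableau Q records, in position (i, j), the step at which that cell was added to P.
  Insert 6 (step 1): P = [6];  Q = [1]
  Insert 5 (step 2): P = [5] / [6];  Q = [1] / [2]
  Insert 8 (step 3): P = [5, 8] / [6];  Q = [1, 3] / [2]
  Insert 2 (step 4): P = [2, 8] / [5] / [6];  Q = [1, 3] / [2] / [4]
  Insert 3 (step 5): P = [2, 3] / [5, 8] / [6];  Q = [1, 3] / [2, 5] / [4]
  Insert 7 (step 6): P = [2, 3, 7] / [5, 8] / [6];  Q = [1, 3, 6] / [2, 5] / [4]
  Insert 4 (step 7): P = [2, 3, 4] / [5, 7] / [6, 8];  Q = [1, 3, 6] / [2, 5] / [4, 7]
  Insert 1 (step 8): P = [1, 3, 4] / [2, 7] / [5, 8] / [6];  Q = [1, 3, 6] / [2, 5] / [4, 7] / [8]
Final shape: (3, 2, 2, 1).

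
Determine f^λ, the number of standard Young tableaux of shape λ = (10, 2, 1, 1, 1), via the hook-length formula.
# SYT of shape (10, 2, 1, 1, 1) = 7722

Hook-length formula: f^λ = n! / Π hook(c), product over all cells c of the Young diagram. For λ = (10, 2, 1, 1, 1), n = 15 boxes. Hook lengths by row (left-to-right, top-to-bottom): [14, 10, 8, 7, 6, 5, 4, 3, 2, 1]; [5, 1]; [3]; [2]; [1]. Product of hooks = 169344000. So f^λ = 15! / 169344000 = 1307674368000 / 169344000 = 7722.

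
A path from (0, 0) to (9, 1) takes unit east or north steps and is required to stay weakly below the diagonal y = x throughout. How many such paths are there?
Number of paths = 9

By the reflection principle (André's argument), the number of monotone paths to (9, 1) with n ≤ m that never go above y = x is C(10, 9) − C(10, 10) = 10 − 1 = 9.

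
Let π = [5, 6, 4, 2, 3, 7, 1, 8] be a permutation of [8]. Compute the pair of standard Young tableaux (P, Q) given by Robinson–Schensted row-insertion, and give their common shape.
P = [1, 3, 7, 8] / [2, 6] / [4] / [5];  Q = [1, 2, 6, 8] / [3, 5] / [4] / [7];  common shape = (4, 2, 1, 1)

Row-insert the values π_1, π_2, … into P one at a time, bumping the leftmost entry strictly greater than the inserted value down to the next row. The recording tableau Q records, in position (i, j), the step at which that cell was added to P.
  Insert 5 (step 1): P = [5];  Q = [1]
  Insert 6 (step 2): P = [5, 6];  Q = [1, 2]
  Insert 4 (step 3): P = [4, 6] / [5];  Q = [1, 2] / [3]
  Insert 2 (step 4): P = [2, 6] / [4] / [5];  Q = [1, 2] / [3] / [4]
  Insert 3 (step 5): P = [2, 3] / [4, 6] / [5];  Q = [1, 2] / [3, 5] / [4]
  Insert 7 (step 6): P = [2, 3, 7] / [4, 6] / [5];  Q = [1, 2, 6] / [3, 5] / [4]
  Insert 1 (step 7): P = [1, 3, 7] / [2, 6] / [4] / [5];  Q = [1, 2, 6] / [3, 5] / [4] / [7]
  Insert 8 (step 8): P = [1, 3, 7, 8] / [2, 6] / [4] / [5];  Q = [1, 2, 6, 8] / [3, 5] / [4] / [7]
Final shape: (4, 2, 1, 1).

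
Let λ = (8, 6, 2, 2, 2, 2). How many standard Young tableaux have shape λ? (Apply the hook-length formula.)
# SYT of shape (8, 6, 2, 2, 2, 2) = 689424120

Hook-length formula: f^λ = n! / Π hook(c), product over all cells c of the Young diagram. For λ = (8, 6, 2, 2, 2, 2), n = 22 boxes. Hook lengths by row (left-to-right, top-to-bottom): [13, 12, 7, 6, 5, 4, 2, 1]; [10, 9, 4, 3, 2, 1]; [5, 4]; [4, 3]; [3, 2]; [2, 1]. Product of hooks = 1630347264000. So f^λ = 22! / 1630347264000 = 1124000727777607680000 / 1630347264000 = 689424120.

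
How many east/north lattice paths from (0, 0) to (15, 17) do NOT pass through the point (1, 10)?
Number of paths = 564443640

Total paths from (0, 0) to (15, 17): C(32, 15) = 565722720. Paths through (1, 10): (paths (0, 0) → (1, 10)) × (paths (1, 10) → (15, 17)) = C(11, 1) · C(21, 14) = 11 · 116280 = 1279080. Avoidance count = 565722720 − 1279080 = 564443640.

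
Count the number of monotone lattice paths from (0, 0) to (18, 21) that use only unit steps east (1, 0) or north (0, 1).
Number of paths = 62359143990

A monotone lattice path from (0, 0) to (18, 21) consists of 18 east steps and 21 north steps in some order, so it is determined by which 18 of the 39 steps are east. The count is C(39, 18) = 62359143990.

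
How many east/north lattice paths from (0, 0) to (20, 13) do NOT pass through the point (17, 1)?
Number of paths = 573158250

Total paths from (0, 0) to (20, 13): C(33, 20) = 573166440. Paths through (17, 1): (paths (0, 0) → (17, 1)) × (paths (17, 1) → (20, 13)) = C(18, 17) · C(15, 3) = 18 · 455 = 8190. Avoidance count = 573166440 − 8190 = 573158250.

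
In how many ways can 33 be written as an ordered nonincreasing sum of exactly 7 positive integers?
p(33, 7 parts) = 1009

Partitions of n into exactly k parts are in bijection with partitions of n − k into at most k parts (subtract 1 from each part). So p(33, exactly 7) = p(26, parts ≤ 7). Computing via the recurrence p(m, j) = p(m, j−1) + p(m−j, j) gives 1009.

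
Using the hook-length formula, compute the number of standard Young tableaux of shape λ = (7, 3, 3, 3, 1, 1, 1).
# SYT of shape (7, 3, 3, 3, 1, 1, 1) = 18653250

Hook-length formula: f^λ = n! / Π hook(c), product over all cells c of the Young diagram. For λ = (7, 3, 3, 3, 1, 1, 1), n = 19 boxes. Hook lengths by row (left-to-right, top-to-bottom): [13, 9, 8, 4, 3, 2, 1]; [8, 4, 3]; [7, 3, 2]; [6, 2, 1]; [3]; [2]; [1]. Product of hooks = 6521389056. So f^λ = 19! / 6521389056 = 121645100408832000 / 6521389056 = 18653250.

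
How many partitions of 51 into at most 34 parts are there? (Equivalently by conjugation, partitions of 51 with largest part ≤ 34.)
p(51, parts ≤ 34) = 239028

Use the recurrence p(n, m) = p(n, m−1) + p(n−m, m): either the largest part is < m (count p(n, m−1)) or the largest part is exactly m (remove one copy of m, count p(n−m, m)). With p(0, ·) = 1 this gives p(51, parts ≤ 34) = 239028. (By conjugating Young diagrams, this also counts partitions of 51 into at most 34 parts.)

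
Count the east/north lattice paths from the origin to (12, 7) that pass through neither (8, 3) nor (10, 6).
Number of paths = 19764

Inclusion–exclusion. Total paths: C(19, 12) = 50388. Through P₁: C(11, 8)·C(8, 4) = 11550. Through P₂: C(16, 10)·C(3, 2) = 24024. Since P₁ is strictly southwest of P₂, a monotone path through both must visit P₁ then P₂; paths through both = C(11, 8)·C(5, 2)·C(3, 2) = 4950. Avoid both = 50388 − 11550 − 24024 + 4950 = 19764.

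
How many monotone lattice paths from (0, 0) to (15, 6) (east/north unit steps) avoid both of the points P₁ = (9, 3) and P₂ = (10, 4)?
Number of paths = 24003

Inclusion–exclusion. Total paths: C(21, 15) = 54264. Through P₁: C(12, 9)·C(9, 6) = 18480. Through P₂: C(14, 10)·C(7, 5) = 21021. Since P₁ is strictly southwest of P₂, a monotone path through both must visit P₁ then P₂; paths through both = C(12, 9)·C(2, 1)·C(7, 5) = 9240. Avoid both = 54264 − 18480 − 21021 + 9240 = 24003.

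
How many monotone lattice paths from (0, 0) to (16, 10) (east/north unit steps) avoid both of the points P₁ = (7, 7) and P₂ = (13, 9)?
Number of paths = 2951399

Inclusion–exclusion. Total paths: C(26, 16) = 5311735. Through P₁: C(14, 7)·C(12, 9) = 755040. Through P₂: C(22, 13)·C(4, 3) = 1989680. Since P₁ is strictly southwest of P₂, a monotone path through both must visit P₁ then P₂; paths through both = C(14, 7)·C(8, 6)·C(4, 3) = 384384. Avoid both = 5311735 − 755040 − 1989680 + 384384 = 2951399.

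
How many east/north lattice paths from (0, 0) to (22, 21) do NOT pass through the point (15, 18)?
Number of paths = 927590483460

Total paths from (0, 0) to (22, 21): C(43, 22) = 1052049481860. Paths through (15, 18): (paths (0, 0) → (15, 18)) × (paths (15, 18) → (22, 21)) = C(33, 15) · C(10, 7) = 1037158320 · 120 = 124458998400. Avoidance count = 1052049481860 − 124458998400 = 927590483460.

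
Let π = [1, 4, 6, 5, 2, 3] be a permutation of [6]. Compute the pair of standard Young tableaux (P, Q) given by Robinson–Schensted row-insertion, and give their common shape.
P = [1, 2, 3] / [4, 5] / [6];  Q = [1, 2, 3] / [4, 6] / [5];  common shape = (3, 2, 1)

Row-insert the values π_1, π_2, … into P one at a time, bumping the leftmost entry strictly greater than the inserted value down to the next row. The recording tableau Q records, in position (i, j), the step at which that cell was added to P.
  Insert 1 (step 1): P = [1];  Q = [1]
  Insert 4 (step 2): P = [1, 4];  Q = [1, 2]
  Insert 6 (step 3): P = [1, 4, 6];  Q = [1, 2, 3]
  Insert 5 (step 4): P = [1, 4, 5] / [6];  Q = [1, 2, 3] / [4]
  Insert 2 (step 5): P = [1, 2, 5] / [4] / [6];  Q = [1, 2, 3] / [4] / [5]
  Insert 3 (step 6): P = [1, 2, 3] / [4, 5] / [6];  Q = [1, 2, 3] / [4, 6] / [5]
Final shape: (3, 2, 1).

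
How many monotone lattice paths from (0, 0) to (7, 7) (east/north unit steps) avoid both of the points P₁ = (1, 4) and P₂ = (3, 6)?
Number of paths = 2742

Inclusion–exclusion. Total paths: C(14, 7) = 3432. Through P₁: C(5, 1)·C(9, 6) = 420. Through P₂: C(9, 3)·C(5, 4) = 420. Since P₁ is strictly southwest of P₂, a monotone path through both must visit P₁ then P₂; paths through both = C(5, 1)·C(4, 2)·C(5, 4) = 150. Avoid both = 3432 − 420 − 420 + 150 = 2742.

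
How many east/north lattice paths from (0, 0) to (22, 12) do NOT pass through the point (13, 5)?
Number of paths = 450336120

Total paths from (0, 0) to (22, 12): C(34, 22) = 548354040. Paths through (13, 5): (paths (0, 0) → (13, 5)) × (paths (13, 5) → (22, 12)) = C(18, 13) · C(16, 9) = 8568 · 11440 = 98017920. Avoidance count = 548354040 − 98017920 = 450336120.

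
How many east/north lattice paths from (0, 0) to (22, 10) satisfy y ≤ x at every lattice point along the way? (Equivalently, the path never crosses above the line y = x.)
Number of paths = 36463440

By the reflection principle (André's argument), the number of monotone paths to (22, 10) with n ≤ m that never go above y = x is C(32, 22) − C(32, 23) = 64512240 − 28048800 = 36463440.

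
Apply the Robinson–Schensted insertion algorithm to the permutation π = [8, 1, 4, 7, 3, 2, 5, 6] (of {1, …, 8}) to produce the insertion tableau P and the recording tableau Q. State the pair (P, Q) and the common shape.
P = [1, 2, 5, 6] / [3, 7] / [4] / [8];  Q = [1, 3, 4, 8] / [2, 7] / [5] / [6];  common shape = (4, 2, 1, 1)

Row-insert the values π_1, π_2, … into P one at a time, bumping the leftmost entry strictly greater than the inserted value down to the next row. The recording tableau Q records, in position (i, j), the step at which that cell was added to P.
  Insert 8 (step 1): P = [8];  Q = [1]
  Insert 1 (step 2): P = [1] / [8];  Q = [1] / [2]
  Insert 4 (step 3): P = [1, 4] / [8];  Q = [1, 3] / [2]
  Insert 7 (step 4): P = [1, 4, 7] / [8];  Q = [1, 3, 4] / [2]
  Insert 3 (step 5): P = [1, 3, 7] / [4] / [8];  Q = [1, 3, 4] / [2] / [5]
  Insert 2 (step 6): P = [1, 2, 7] / [3] / [4] / [8];  Q = [1, 3, 4] / [2] / [5] / [6]
  Insert 5 (step 7): P = [1, 2, 5] / [3, 7] / [4] / [8];  Q = [1, 3, 4] / [2, 7] / [5] / [6]
  Insert 6 (step 8): P = [1, 2, 5, 6] / [3, 7] / [4] / [8];  Q = [1, 3, 4, 8] / [2, 7] / [5] / [6]
Final shape: (4, 2, 1, 1).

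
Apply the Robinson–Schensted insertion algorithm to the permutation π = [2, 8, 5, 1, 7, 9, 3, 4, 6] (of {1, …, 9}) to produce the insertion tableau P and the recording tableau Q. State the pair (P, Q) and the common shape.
P = [1, 3, 4, 6] / [2, 5, 7, 9] / [8];  Q = [1, 2, 5, 6] / [3, 7, 8, 9] / [4];  common shape = (4, 4, 1)

Row-insert the values π_1, π_2, … into P one at a time, bumping the leftmost entry strictly greater than the inserted value down to the next row. The recording tableau Q records, in position (i, j), the step at which that cell was added to P.
  Insert 2 (step 1): P = [2];  Q = [1]
  Insert 8 (step 2): P = [2, 8];  Q = [1, 2]
  Insert 5 (step 3): P = [2, 5] / [8];  Q = [1, 2] / [3]
  Insert 1 (step 4): P = [1, 5] / [2] / [8];  Q = [1, 2] / [3] / [4]
  Insert 7 (step 5): P = [1, 5, 7] / [2] / [8];  Q = [1, 2, 5] / [3] / [4]
  Insert 9 (step 6): P = [1, 5, 7, 9] / [2] / [8];  Q = [1, 2, 5, 6] / [3] / [4]
  Insert 3 (step 7): P = [1, 3, 7, 9] / [2, 5] / [8];  Q = [1, 2, 5, 6] / [3, 7] / [4]
  Insert 4 (step 8): P = [1, 3, 4, 9] / [2, 5, 7] / [8];  Q = [1, 2, 5, 6] / [3, 7, 8] / [4]
  Insert 6 (step 9): P = [1, 3, 4, 6] / [2, 5, 7, 9] / [8];  Q = [1, 2, 5, 6] / [3, 7, 8, 9] / [4]
Final shape: (4, 4, 1).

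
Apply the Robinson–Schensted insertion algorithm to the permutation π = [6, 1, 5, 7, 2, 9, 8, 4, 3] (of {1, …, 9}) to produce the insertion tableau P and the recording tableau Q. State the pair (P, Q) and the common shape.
P = [1, 2, 3, 8] / [4, 7] / [5, 9] / [6];  Q = [1, 3, 4, 6] / [2, 7] / [5, 8] / [9];  common shape = (4, 2, 2, 1)

Row-insert the values π_1, π_2, … into P one at a time, bumping the leftmost entry strictly greater than the inserted value down to the next row. The recording tableau Q records, in position (i, j), the step at which that cell was added to P.
  Insert 6 (step 1): P = [6];  Q = [1]
  Insert 1 (step 2): P = [1] / [6];  Q = [1] / [2]
  Insert 5 (step 3): P = [1, 5] / [6];  Q = [1, 3] / [2]
  Insert 7 (step 4): P = [1, 5, 7] / [6];  Q = [1, 3, 4] / [2]
  Insert 2 (step 5): P = [1, 2, 7] / [5] / [6];  Q = [1, 3, 4] / [2] / [5]
  Insert 9 (step 6): P = [1, 2, 7, 9] / [5] / [6];  Q = [1, 3, 4, 6] / [2] / [5]
  Insert 8 (step 7): P = [1, 2, 7, 8] / [5, 9] / [6];  Q = [1, 3, 4, 6] / [2, 7] / [5]
  Insert 4 (step 8): P = [1, 2, 4, 8] / [5, 7] / [6, 9];  Q = [1, 3, 4, 6] / [2, 7] / [5, 8]
  Insert 3 (step 9): P = [1, 2, 3, 8] / [4, 7] / [5, 9] / [6];  Q = [1, 3, 4, 6] / [2, 7] / [5, 8] / [9]
Final shape: (4, 2, 2, 1).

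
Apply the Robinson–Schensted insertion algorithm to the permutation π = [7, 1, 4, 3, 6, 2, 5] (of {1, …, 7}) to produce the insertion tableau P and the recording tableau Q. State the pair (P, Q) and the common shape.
P = [1, 2, 5] / [3, 6] / [4] / [7];  Q = [1, 3, 5] / [2, 7] / [4] / [6];  common shape = (3, 2, 1, 1)

Row-insert the values π_1, π_2, … into P one at a time, bumping the leftmost entry strictly greater than the inserted value down to the next row. The recording tableau Q records, in position (i, j), the step at which that cell was added to P.
  Insert 7 (step 1): P = [7];  Q = [1]
  Insert 1 (step 2): P = [1] / [7];  Q = [1] / [2]
  Insert 4 (step 3): P = [1, 4] / [7];  Q = [1, 3] / [2]
  Insert 3 (step 4): P = [1, 3] / [4] / [7];  Q = [1, 3] / [2] / [4]
  Insert 6 (step 5): P = [1, 3, 6] / [4] / [7];  Q = [1, 3, 5] / [2] / [4]
  Insert 2 (step 6): P = [1, 2, 6] / [3] / [4] / [7];  Q = [1, 3, 5] / [2] / [4] / [6]
  Insert 5 (step 7): P = [1, 2, 5] / [3, 6] / [4] / [7];  Q = [1, 3, 5] / [2, 7] / [4] / [6]
Final shape: (3, 2, 1, 1).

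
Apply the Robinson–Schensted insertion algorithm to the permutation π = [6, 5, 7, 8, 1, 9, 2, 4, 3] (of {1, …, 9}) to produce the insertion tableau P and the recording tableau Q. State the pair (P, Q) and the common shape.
P = [1, 2, 3, 9] / [4, 7, 8] / [5] / [6];  Q = [1, 3, 4, 6] / [2, 7, 8] / [5] / [9];  common shape = (4, 3, 1, 1)

Row-insert the values π_1, π_2, … into P one at a time, bumping the leftmost entry strictly greater than the inserted value down to the next row. The recording tableau Q records, in position (i, j), the step at which that cell was added to P.
  Insert 6 (step 1): P = [6];  Q = [1]
  Insert 5 (step 2): P = [5] / [6];  Q = [1] / [2]
  Insert 7 (step 3): P = [5, 7] / [6];  Q = [1, 3] / [2]
  Insert 8 (step 4): P = [5, 7, 8] / [6];  Q = [1, 3, 4] / [2]
  Insert 1 (step 5): P = [1, 7, 8] / [5] / [6];  Q = [1, 3, 4] / [2] / [5]
  Insert 9 (step 6): P = [1, 7, 8, 9] / [5] / [6];  Q = [1, 3, 4, 6] / [2] / [5]
  Insert 2 (step 7): P = [1, 2, 8, 9] / [5, 7] / [6];  Q = [1, 3, 4, 6] / [2, 7] / [5]
  Insert 4 (step 8): P = [1, 2, 4, 9] / [5, 7, 8] / [6];  Q = [1, 3, 4, 6] / [2, 7, 8] / [5]
  Insert 3 (step 9): P = [1, 2, 3, 9] / [4, 7, 8] / [5] / [6];  Q = [1, 3, 4, 6] / [2, 7, 8] / [5] / [9]
Final shape: (4, 3, 1, 1).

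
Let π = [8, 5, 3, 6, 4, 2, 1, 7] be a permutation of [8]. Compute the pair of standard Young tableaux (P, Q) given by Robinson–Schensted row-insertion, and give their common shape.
P = [1, 4, 7] / [2, 6] / [3] / [5] / [8];  Q = [1, 4, 8] / [2, 5] / [3] / [6] / [7];  common shape = (3, 2, 1, 1, 1)

Row-insert the values π_1, π_2, … into P one at a time, bumping the leftmost entry strictly greater than the inserted value down to the next row. The recording tableau Q records, in position (i, j), the step at which that cell was added to P.
  Insert 8 (step 1): P = [8];  Q = [1]
  Insert 5 (step 2): P = [5] / [8];  Q = [1] / [2]
  Insert 3 (step 3): P = [3] / [5] / [8];  Q = [1] / [2] / [3]
  Insert 6 (step 4): P = [3, 6] / [5] / [8];  Q = [1, 4] / [2] / [3]
  Insert 4 (step 5): P = [3, 4] / [5, 6] / [8];  Q = [1, 4] / [2, 5] / [3]
  Insert 2 (step 6): P = [2, 4] / [3, 6] / [5] / [8];  Q = [1, 4] / [2, 5] / [3] / [6]
  Insert 1 (step 7): P = [1, 4] / [2, 6] / [3] / [5] / [8];  Q = [1, 4] / [2, 5] / [3] / [6] / [7]
  Insert 7 (step 8): P = [1, 4, 7] / [2, 6] / [3] / [5] / [8];  Q = [1, 4, 8] / [2, 5] / [3] / [6] / [7]
Final shape: (3, 2, 1, 1, 1).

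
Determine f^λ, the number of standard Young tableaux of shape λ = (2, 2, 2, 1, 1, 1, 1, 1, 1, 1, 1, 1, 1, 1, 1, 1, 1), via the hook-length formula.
# SYT of shape (2, 2, 2, 1, 1, 1, 1, 1, 1, 1, 1, 1, 1, 1, 1, 1, 1) = 950

Hook-length formula: f^λ = n! / Π hook(c), product over all cells c of the Young diagram. For λ = (2, 2, 2, 1, 1, 1, 1, 1, 1, 1, 1, 1, 1, 1, 1, 1, 1), n = 20 boxes. Hook lengths by row (left-to-right, top-to-bottom): [18, 3]; [17, 2]; [16, 1]; [14]; [13]; [12]; [11]; [10]; [9]; [8]; [7]; [6]; [5]; [4]; [3]; [2]; [1]. Product of hooks = 2560949482291200. So f^λ = 20! / 2560949482291200 = 2432902008176640000 / 2560949482291200 = 950.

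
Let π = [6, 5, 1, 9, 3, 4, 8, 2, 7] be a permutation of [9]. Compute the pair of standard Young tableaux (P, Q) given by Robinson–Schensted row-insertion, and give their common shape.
P = [1, 2, 4, 7] / [3, 8] / [5, 9] / [6];  Q = [1, 4, 6, 7] / [2, 5] / [3, 9] / [8];  common shape = (4, 2, 2, 1)

Row-insert the values π_1, π_2, … into P one at a time, bumping the leftmost entry strictly greater than the inserted value down to the next row. The recording tableau Q records, in position (i, j), the step at which that cell was added to P.
  Insert 6 (step 1): P = [6];  Q = [1]
  Insert 5 (step 2): P = [5] / [6];  Q = [1] / [2]
  Insert 1 (step 3): P = [1] / [5] / [6];  Q = [1] / [2] / [3]
  Insert 9 (step 4): P = [1, 9] / [5] / [6];  Q = [1, 4] / [2] / [3]
  Insert 3 (step 5): P = [1, 3] / [5, 9] / [6];  Q = [1, 4] / [2, 5] / [3]
  Insert 4 (step 6): P = [1, 3, 4] / [5, 9] / [6];  Q = [1, 4, 6] / [2, 5] / [3]
  Insert 8 (step 7): P = [1, 3, 4, 8] / [5, 9] / [6];  Q = [1, 4, 6, 7] / [2, 5] / [3]
  Insert 2 (step 8): P = [1, 2, 4, 8] / [3, 9] / [5] / [6];  Q = [1, 4, 6, 7] / [2, 5] / [3] / [8]
  Insert 7 (step 9): P = [1, 2, 4, 7] / [3, 8] / [5, 9] / [6];  Q = [1, 4, 6, 7] / [2, 5] / [3, 9] / [8]
Final shape: (4, 2, 2, 1).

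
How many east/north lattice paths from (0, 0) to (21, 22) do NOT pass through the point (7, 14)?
Number of paths = 1014866626260

Total paths from (0, 0) to (21, 22): C(43, 21) = 1052049481860. Paths through (7, 14): (paths (0, 0) → (7, 14)) × (paths (7, 14) → (21, 22)) = C(21, 7) · C(22, 14) = 116280 · 319770 = 37182855600. Avoidance count = 1052049481860 − 37182855600 = 1014866626260.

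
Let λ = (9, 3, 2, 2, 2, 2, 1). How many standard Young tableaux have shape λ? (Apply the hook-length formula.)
# SYT of shape (9, 3, 2, 2, 2, 2, 1) = 109681110

Hook-length formula: f^λ = n! / Π hook(c), product over all cells c of the Young diagram. For λ = (9, 3, 2, 2, 2, 2, 1), n = 21 boxes. Hook lengths by row (left-to-right, top-to-bottom): [15, 13, 8, 6, 5, 4, 3, 2, 1]; [8, 6, 1]; [6, 4]; [5, 3]; [4, 2]; [3, 1]; [1]. Product of hooks = 465813504000. So f^λ = 21! / 465813504000 = 51090942171709440000 / 465813504000 = 109681110.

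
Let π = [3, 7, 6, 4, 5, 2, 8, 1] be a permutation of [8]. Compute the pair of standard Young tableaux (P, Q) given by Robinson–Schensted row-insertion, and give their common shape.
P = [1, 4, 5, 8] / [2] / [3] / [6] / [7];  Q = [1, 2, 5, 7] / [3] / [4] / [6] / [8];  common shape = (4, 1, 1, 1, 1)

Row-insert the values π_1, π_2, … into P one at a time, bumping the leftmost entry strictly greater than the inserted value down to the next row. The recording tableau Q records, in position (i, j), the step at which that cell was added to P.
  Insert 3 (step 1): P = [3];  Q = [1]
  Insert 7 (step 2): P = [3, 7];  Q = [1, 2]
  Insert 6 (step 3): P = [3, 6] / [7];  Q = [1, 2] / [3]
  Insert 4 (step 4): P = [3, 4] / [6] / [7];  Q = [1, 2] / [3] / [4]
  Insert 5 (step 5): P = [3, 4, 5] / [6] / [7];  Q = [1, 2, 5] / [3] / [4]
  Insert 2 (step 6): P = [2, 4, 5] / [3] / [6] / [7];  Q = [1, 2, 5] / [3] / [4] / [6]
  Insert 8 (step 7): P = [2, 4, 5, 8] / [3] / [6] / [7];  Q = [1, 2, 5, 7] / [3] / [4] / [6]
  Insert 1 (step 8): P = [1, 4, 5, 8] / [2] / [3] / [6] / [7];  Q = [1, 2, 5, 7] / [3] / [4] / [6] / [8]
Final shape: (4, 1, 1, 1, 1).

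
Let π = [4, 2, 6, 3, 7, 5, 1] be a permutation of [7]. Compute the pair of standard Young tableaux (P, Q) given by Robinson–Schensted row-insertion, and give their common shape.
P = [1, 3, 5] / [2, 6, 7] / [4];  Q = [1, 3, 5] / [2, 4, 6] / [7];  common shape = (3, 3, 1)

Row-insert the values π_1, π_2, … into P one at a time, bumping the leftmost entry strictly greater than the inserted value down to the next row. The recording tableau Q records, in position (i, j), the step at which that cell was added to P.
  Insert 4 (step 1): P = [4];  Q = [1]
  Insert 2 (step 2): P = [2] / [4];  Q = [1] / [2]
  Insert 6 (step 3): P = [2, 6] / [4];  Q = [1, 3] / [2]
  Insert 3 (step 4): P = [2, 3] / [4, 6];  Q = [1, 3] / [2, 4]
  Insert 7 (step 5): P = [2, 3, 7] / [4, 6];  Q = [1, 3, 5] / [2, 4]
  Insert 5 (step 6): P = [2, 3, 5] / [4, 6, 7];  Q = [1, 3, 5] / [2, 4, 6]
  Insert 1 (step 7): P = [1, 3, 5] / [2, 6, 7] / [4];  Q = [1, 3, 5] / [2, 4, 6] / [7]
Final shape: (3, 3, 1).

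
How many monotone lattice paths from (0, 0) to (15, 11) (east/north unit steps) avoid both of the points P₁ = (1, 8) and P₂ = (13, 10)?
Number of paths = 4290299

Inclusion–exclusion. Total paths: C(26, 15) = 7726160. Through P₁: C(9, 1)·C(17, 14) = 6120. Through P₂: C(23, 13)·C(3, 2) = 3432198. Since P₁ is strictly southwest of P₂, a monotone path through both must visit P₁ then P₂; paths through both = C(9, 1)·C(14, 12)·C(3, 2) = 2457. Avoid both = 7726160 − 6120 − 3432198 + 2457 = 4290299.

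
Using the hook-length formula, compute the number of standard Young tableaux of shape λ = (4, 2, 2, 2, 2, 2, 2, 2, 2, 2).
# SYT of shape (4, 2, 2, 2, 2, 2, 2, 2, 2, 2) = 2735810

Hook-length formula: f^λ = n! / Π hook(c), product over all cells c of the Young diagram. For λ = (4, 2, 2, 2, 2, 2, 2, 2, 2, 2), n = 22 boxes. Hook lengths by row (left-to-right, top-to-bottom): [13, 12, 2, 1]; [10, 9]; [9, 8]; [8, 7]; [7, 6]; [6, 5]; [5, 4]; [4, 3]; [3, 2]; [2, 1]. Product of hooks = 410847510528000. So f^λ = 22! / 410847510528000 = 1124000727777607680000 / 410847510528000 = 2735810.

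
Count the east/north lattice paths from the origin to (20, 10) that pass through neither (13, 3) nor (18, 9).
Number of paths = 14838780

Inclusion–exclusion. Total paths: C(30, 20) = 30045015. Through P₁: C(16, 13)·C(14, 7) = 1921920. Through P₂: C(27, 18)·C(3, 2) = 14060475. Since P₁ is strictly southwest of P₂, a monotone path through both must visit P₁ then P₂; paths through both = C(16, 13)·C(11, 5)·C(3, 2) = 776160. Avoid both = 30045015 − 1921920 − 14060475 + 776160 = 14838780.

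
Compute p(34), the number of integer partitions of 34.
p(34) = 12310

Compute p(n) via the recurrence p(n, m) = p(n, m−1) + p(n−m, m), where p(n, m) counts partitions of n with all parts ≤ m and p(n) = p(n, n). The base cases are p(0, m) = 1 and p(n, 0) = 0 for n > 0. Filling the table yields p(34) = 12310. (Euler's pentagonal recurrence is an alternative.)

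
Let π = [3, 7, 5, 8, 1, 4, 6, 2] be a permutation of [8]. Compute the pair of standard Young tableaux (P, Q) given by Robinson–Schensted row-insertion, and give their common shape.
P = [1, 2, 6] / [3, 4, 8] / [5] / [7];  Q = [1, 2, 4] / [3, 6, 7] / [5] / [8];  common shape = (3, 3, 1, 1)

Row-insert the values π_1, π_2, … into P one at a time, bumping the leftmost entry strictly greater than the inserted value down to the next row. The recording tableau Q records, in position (i, j), the step at which that cell was added to P.
  Insert 3 (step 1): P = [3];  Q = [1]
  Insert 7 (step 2): P = [3, 7];  Q = [1, 2]
  Insert 5 (step 3): P = [3, 5] / [7];  Q = [1, 2] / [3]
  Insert 8 (step 4): P = [3, 5, 8] / [7];  Q = [1, 2, 4] / [3]
  Insert 1 (step 5): P = [1, 5, 8] / [3] / [7];  Q = [1, 2, 4] / [3] / [5]
  Insert 4 (step 6): P = [1, 4, 8] / [3, 5] / [7];  Q = [1, 2, 4] / [3, 6] / [5]
  Insert 6 (step 7): P = [1, 4, 6] / [3, 5, 8] / [7];  Q = [1, 2, 4] / [3, 6, 7] / [5]
  Insert 2 (step 8): P = [1, 2, 6] / [3, 4, 8] / [5] / [7];  Q = [1, 2, 4] / [3, 6, 7] / [5] / [8]
Final shape: (3, 3, 1, 1).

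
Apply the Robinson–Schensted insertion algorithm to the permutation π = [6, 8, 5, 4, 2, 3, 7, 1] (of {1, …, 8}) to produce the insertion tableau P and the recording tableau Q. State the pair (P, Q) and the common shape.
P = [1, 3, 7] / [2, 8] / [4] / [5] / [6];  Q = [1, 2, 7] / [3, 6] / [4] / [5] / [8];  common shape = (3, 2, 1, 1, 1)

Row-insert the values π_1, π_2, … into P one at a time, bumping the leftmost entry strictly greater than the inserted value down to the next row. The recording tableau Q records, in position (i, j), the step at which that cell was added to P.
  Insert 6 (step 1): P = [6];  Q = [1]
  Insert 8 (step 2): P = [6, 8];  Q = [1, 2]
  Insert 5 (step 3): P = [5, 8] / [6];  Q = [1, 2] / [3]
  Insert 4 (step 4): P = [4, 8] / [5] / [6];  Q = [1, 2] / [3] / [4]
  Insert 2 (step 5): P = [2, 8] / [4] / [5] / [6];  Q = [1, 2] / [3] / [4] / [5]
  Insert 3 (step 6): P = [2, 3] / [4, 8] / [5] / [6];  Q = [1, 2] / [3, 6] / [4] / [5]
  Insert 7 (step 7): P = [2, 3, 7] / [4, 8] / [5] / [6];  Q = [1, 2, 7] / [3, 6] / [4] / [5]
  Insert 1 (step 8): P = [1, 3, 7] / [2, 8] / [4] / [5] / [6];  Q = [1, 2, 7] / [3, 6] / [4] / [5] / [8]
Final shape: (3, 2, 1, 1, 1).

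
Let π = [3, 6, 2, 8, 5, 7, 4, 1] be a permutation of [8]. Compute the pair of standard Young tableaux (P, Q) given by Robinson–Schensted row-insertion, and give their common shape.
P = [1, 4, 7] / [2, 5, 8] / [3] / [6];  Q = [1, 2, 4] / [3, 5, 6] / [7] / [8];  common shape = (3, 3, 1, 1)

Row-insert the values π_1, π_2, … into P one at a time, bumping the leftmost entry strictly greater than the inserted value down to the next row. The recording tableau Q records, in position (i, j), the step at which that cell was added to P.
  Insert 3 (step 1): P = [3];  Q = [1]
  Insert 6 (step 2): P = [3, 6];  Q = [1, 2]
  Insert 2 (step 3): P = [2, 6] / [3];  Q = [1, 2] / [3]
  Insert 8 (step 4): P = [2, 6, 8] / [3];  Q = [1, 2, 4] / [3]
  Insert 5 (step 5): P = [2, 5, 8] / [3, 6];  Q = [1, 2, 4] / [3, 5]
  Insert 7 (step 6): P = [2, 5, 7] / [3, 6, 8];  Q = [1, 2, 4] / [3, 5, 6]
  Insert 4 (step 7): P = [2, 4, 7] / [3, 5, 8] / [6];  Q = [1, 2, 4] / [3, 5, 6] / [7]
  Insert 1 (step 8): P = [1, 4, 7] / [2, 5, 8] / [3] / [6];  Q = [1, 2, 4] / [3, 5, 6] / [7] / [8]
Final shape: (3, 3, 1, 1).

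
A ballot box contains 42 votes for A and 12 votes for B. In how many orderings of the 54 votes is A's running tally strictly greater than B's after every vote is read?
Strict-lead orderings = 190559382650

Total orderings of the 54 votes with 42 for A: C(54, 42) = 343006888770. By the Bertrand ballot formula (Cycle Lemma / reflection principle), the number of orderings in which A is strictly ahead of B throughout is (p − q)/(p + q) · C(p + q, p) = (42 − 12)/(42 + 12) · 343006888770 = 190559382650.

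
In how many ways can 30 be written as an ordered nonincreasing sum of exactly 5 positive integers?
p(30, 5 parts) = 377

Partitions of n into exactly k parts are in bijection with partitions of n − k into at most k parts (subtract 1 from each part). So p(30, exactly 5) = p(25, parts ≤ 5). Computing via the recurrence p(m, j) = p(m, j−1) + p(m−j, j) gives 377.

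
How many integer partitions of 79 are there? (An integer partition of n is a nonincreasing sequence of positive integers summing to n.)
p(79) = 13848650

Compute p(n) via the recurrence p(n, m) = p(n, m−1) + p(n−m, m), where p(n, m) counts partitions of n with all parts ≤ m and p(n) = p(n, n). The base cases are p(0, m) = 1 and p(n, 0) = 0 for n > 0. Filling the table yields p(79) = 13848650. (Euler's pentagonal recurrence is an alternative.)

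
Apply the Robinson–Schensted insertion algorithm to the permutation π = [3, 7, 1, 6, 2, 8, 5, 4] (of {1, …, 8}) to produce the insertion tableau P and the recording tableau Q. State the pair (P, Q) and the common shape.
P = [1, 2, 4] / [3, 5, 8] / [6] / [7];  Q = [1, 2, 6] / [3, 4, 7] / [5] / [8];  common shape = (3, 3, 1, 1)

Row-insert the values π_1, π_2, … into P one at a time, bumping the leftmost entry strictly greater than the inserted value down to the next row. The recording tableau Q records, in position (i, j), the step at which that cell was added to P.
  Insert 3 (step 1): P = [3];  Q = [1]
  Insert 7 (step 2): P = [3, 7];  Q = [1, 2]
  Insert 1 (step 3): P = [1, 7] / [3];  Q = [1, 2] / [3]
  Insert 6 (step 4): P = [1, 6] / [3, 7];  Q = [1, 2] / [3, 4]
  Insert 2 (step 5): P = [1, 2] / [3, 6] / [7];  Q = [1, 2] / [3, 4] / [5]
  Insert 8 (step 6): P = [1, 2, 8] / [3, 6] / [7];  Q = [1, 2, 6] / [3, 4] / [5]
  Insert 5 (step 7): P = [1, 2, 5] / [3, 6, 8] / [7];  Q = [1, 2, 6] / [3, 4, 7] / [5]
  Insert 4 (step 8): P = [1, 2, 4] / [3, 5, 8] / [6] / [7];  Q = [1, 2, 6] / [3, 4, 7] / [5] / [8]
Final shape: (3, 3, 1, 1).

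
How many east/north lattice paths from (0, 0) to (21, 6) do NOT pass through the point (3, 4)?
Number of paths = 289360

Total paths from (0, 0) to (21, 6): C(27, 21) = 296010. Paths through (3, 4): (paths (0, 0) → (3, 4)) × (paths (3, 4) → (21, 6)) = C(7, 3) · C(20, 18) = 35 · 190 = 6650. Avoidance count = 296010 − 6650 = 289360.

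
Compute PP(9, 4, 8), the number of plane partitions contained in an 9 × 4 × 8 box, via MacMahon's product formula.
PP(9, 4, 8) = 151561524301616

Evaluate the triple product over i = 1..9, j = 1..4, k = 1..8. The factors are (2/1) · (3/2) · (4/3) · (5/4) · (6/5) · (7/6) · (8/7) · (9/8) · … (288 factors total). The numerators and denominators telescope so the product is an integer; carrying out the multiplication exactly gives PP(9, 4, 8) = 151561524301616.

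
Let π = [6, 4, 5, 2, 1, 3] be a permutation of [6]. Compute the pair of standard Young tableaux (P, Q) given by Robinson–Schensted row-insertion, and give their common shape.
P = [1, 3] / [2, 5] / [4] / [6];  Q = [1, 3] / [2, 6] / [4] / [5];  common shape = (2, 2, 1, 1)

Row-insert the values π_1, π_2, … into P one at a time, bumping the leftmost entry strictly greater than the inserted value down to the next row. The recording tableau Q records, in position (i, j), the step at which that cell was added to P.
  Insert 6 (step 1): P = [6];  Q = [1]
  Insert 4 (step 2): P = [4] / [6];  Q = [1] / [2]
  Insert 5 (step 3): P = [4, 5] / [6];  Q = [1, 3] / [2]
  Insert 2 (step 4): P = [2, 5] / [4] / [6];  Q = [1, 3] / [2] / [4]
  Insert 1 (step 5): P = [1, 5] / [2] / [4] / [6];  Q = [1, 3] / [2] / [4] / [5]
  Insert 3 (step 6): P = [1, 3] / [2, 5] / [4] / [6];  Q = [1, 3] / [2, 6] / [4] / [5]
Final shape: (2, 2, 1, 1).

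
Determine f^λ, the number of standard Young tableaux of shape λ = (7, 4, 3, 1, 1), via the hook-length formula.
# SYT of shape (7, 4, 3, 1, 1) = 673920

Hook-length formula: f^λ = n! / Π hook(c), product over all cells c of the Young diagram. For λ = (7, 4, 3, 1, 1), n = 16 boxes. Hook lengths by row (left-to-right, top-to-bottom): [11, 8, 7, 5, 3, 2, 1]; [7, 4, 3, 1]; [5, 2, 1]; [2]; [1]. Product of hooks = 31046400. So f^λ = 16! / 31046400 = 20922789888000 / 31046400 = 673920.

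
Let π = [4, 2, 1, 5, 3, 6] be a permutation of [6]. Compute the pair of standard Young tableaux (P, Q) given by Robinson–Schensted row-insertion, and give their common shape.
P = [1, 3, 6] / [2, 5] / [4];  Q = [1, 4, 6] / [2, 5] / [3];  common shape = (3, 2, 1)

Row-insert the values π_1, π_2, … into P one at a time, bumping the leftmost entry strictly greater than the inserted value down to the next row. The recording tableau Q records, in position (i, j), the step at which that cell was added to P.
  Insert 4 (step 1): P = [4];  Q = [1]
  Insert 2 (step 2): P = [2] / [4];  Q = [1] / [2]
  Insert 1 (step 3): P = [1] / [2] / [4];  Q = [1] / [2] / [3]
  Insert 5 (step 4): P = [1, 5] / [2] / [4];  Q = [1, 4] / [2] / [3]
  Insert 3 (step 5): P = [1, 3] / [2, 5] / [4];  Q = [1, 4] / [2, 5] / [3]
  Insert 6 (step 6): P = [1, 3, 6] / [2, 5] / [4];  Q = [1, 4, 6] / [2, 5] / [3]
Final shape: (3, 2, 1).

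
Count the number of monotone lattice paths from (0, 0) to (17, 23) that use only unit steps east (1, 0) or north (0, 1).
Number of paths = 88732378800

A monotone lattice path from (0, 0) to (17, 23) consists of 17 east steps and 23 north steps in some order, so it is determined by which 17 of the 40 steps are east. The count is C(40, 17) = 88732378800.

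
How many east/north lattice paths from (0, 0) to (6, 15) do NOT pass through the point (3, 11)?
Number of paths = 41524

Total paths from (0, 0) to (6, 15): C(21, 6) = 54264. Paths through (3, 11): (paths (0, 0) → (3, 11)) × (paths (3, 11) → (6, 15)) = C(14, 3) · C(7, 3) = 364 · 35 = 12740. Avoidance count = 54264 − 12740 = 41524.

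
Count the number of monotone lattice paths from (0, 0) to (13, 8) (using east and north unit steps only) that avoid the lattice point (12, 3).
Number of paths = 200760

Total paths from (0, 0) to (13, 8): C(21, 13) = 203490. Paths through (12, 3): (paths (0, 0) → (12, 3)) × (paths (12, 3) → (13, 8)) = C(15, 12) · C(6, 1) = 455 · 6 = 2730. Avoidance count = 203490 − 2730 = 200760.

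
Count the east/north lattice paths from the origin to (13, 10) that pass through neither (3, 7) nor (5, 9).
Number of paths = 1098208

Inclusion–exclusion. Total paths: C(23, 13) = 1144066. Through P₁: C(10, 3)·C(13, 10) = 34320. Through P₂: C(14, 5)·C(9, 8) = 18018. Since P₁ is strictly southwest of P₂, a monotone path through both must visit P₁ then P₂; paths through both = C(10, 3)·C(4, 2)·C(9, 8) = 6480. Avoid both = 1144066 − 34320 − 18018 + 6480 = 1098208.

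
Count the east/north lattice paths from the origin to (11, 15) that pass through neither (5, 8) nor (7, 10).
Number of paths = 4040192

Inclusion–exclusion. Total paths: C(26, 11) = 7726160. Through P₁: C(13, 5)·C(13, 6) = 2208492. Through P₂: C(17, 7)·C(9, 4) = 2450448. Since P₁ is strictly southwest of P₂, a monotone path through both must visit P₁ then P₂; paths through both = C(13, 5)·C(4, 2)·C(9, 4) = 972972. Avoid both = 7726160 − 2208492 − 2450448 + 972972 = 4040192.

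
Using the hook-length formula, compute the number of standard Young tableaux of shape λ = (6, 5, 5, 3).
# SYT of shape (6, 5, 5, 3) = 6651216

Hook-length formula: f^λ = n! / Π hook(c), product over all cells c of the Young diagram. For λ = (6, 5, 5, 3), n = 19 boxes. Hook lengths by row (left-to-right, top-to-bottom): [9, 8, 7, 5, 4, 1]; [7, 6, 5, 3, 2]; [6, 5, 4, 2, 1]; [3, 2, 1]. Product of hooks = 18289152000. So f^λ = 19! / 18289152000 = 121645100408832000 / 18289152000 = 6651216.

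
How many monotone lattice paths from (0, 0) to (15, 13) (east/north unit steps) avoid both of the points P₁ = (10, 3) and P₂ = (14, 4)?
Number of paths = 36567002

Inclusion–exclusion. Total paths: C(28, 15) = 37442160. Through P₁: C(13, 10)·C(15, 5) = 858858. Through P₂: C(18, 14)·C(10, 1) = 30600. Since P₁ is strictly southwest of P₂, a monotone path through both must visit P₁ then P₂; paths through both = C(13, 10)·C(5, 4)·C(10, 1) = 14300. Avoid both = 37442160 − 858858 − 30600 + 14300 = 36567002.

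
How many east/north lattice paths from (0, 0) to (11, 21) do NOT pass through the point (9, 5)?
Number of paths = 128718174

Total paths from (0, 0) to (11, 21): C(32, 11) = 129024480. Paths through (9, 5): (paths (0, 0) → (9, 5)) × (paths (9, 5) → (11, 21)) = C(14, 9) · C(18, 2) = 2002 · 153 = 306306. Avoidance count = 129024480 − 306306 = 128718174.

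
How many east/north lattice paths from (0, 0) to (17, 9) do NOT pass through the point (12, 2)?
Number of paths = 3052478

Total paths from (0, 0) to (17, 9): C(26, 17) = 3124550. Paths through (12, 2): (paths (0, 0) → (12, 2)) × (paths (12, 2) → (17, 9)) = C(14, 12) · C(12, 5) = 91 · 792 = 72072. Avoidance count = 3124550 − 72072 = 3052478.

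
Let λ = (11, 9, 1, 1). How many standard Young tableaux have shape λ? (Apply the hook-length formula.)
# SYT of shape (11, 9, 1, 1) = 6802380

Hook-length formula: f^λ = n! / Π hook(c), product over all cells c of the Young diagram. For λ = (11, 9, 1, 1), n = 22 boxes. Hook lengths by row (left-to-right, top-to-bottom): [14, 11, 10, 9, 8, 7, 6, 5, 4, 2, 1]; [11, 8, 7, 6, 5, 4, 3, 2, 1]; [2]; [1]. Product of hooks = 165236391936000. So f^λ = 22! / 165236391936000 = 1124000727777607680000 / 165236391936000 = 6802380.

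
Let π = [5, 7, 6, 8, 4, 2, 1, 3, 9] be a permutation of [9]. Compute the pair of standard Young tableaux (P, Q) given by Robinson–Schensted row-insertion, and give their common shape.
P = [1, 3, 8, 9] / [2, 6] / [4] / [5] / [7];  Q = [1, 2, 4, 9] / [3, 8] / [5] / [6] / [7];  common shape = (4, 2, 1, 1, 1)

Row-insert the values π_1, π_2, … into P one at a time, bumping the leftmost entry strictly greater than the inserted value down to the next row. The recording tableau Q records, in position (i, j), the step at which that cell was added to P.
  Insert 5 (step 1): P = [5];  Q = [1]
  Insert 7 (step 2): P = [5, 7];  Q = [1, 2]
  Insert 6 (step 3): P = [5, 6] / [7];  Q = [1, 2] / [3]
  Insert 8 (step 4): P = [5, 6, 8] / [7];  Q = [1, 2, 4] / [3]
  Insert 4 (step 5): P = [4, 6, 8] / [5] / [7];  Q = [1, 2, 4] / [3] / [5]
  Insert 2 (step 6): P = [2, 6, 8] / [4] / [5] / [7];  Q = [1, 2, 4] / [3] / [5] / [6]
  Insert 1 (step 7): P = [1, 6, 8] / [2] / [4] / [5] / [7];  Q = [1, 2, 4] / [3] / [5] / [6] / [7]
  Insert 3 (step 8): P = [1, 3, 8] / [2, 6] / [4] / [5] / [7];  Q = [1, 2, 4] / [3, 8] / [5] / [6] / [7]
  Insert 9 (step 9): P = [1, 3, 8, 9] / [2, 6] / [4] / [5] / [7];  Q = [1, 2, 4, 9] / [3, 8] / [5] / [6] / [7]
Final shape: (4, 2, 1, 1, 1).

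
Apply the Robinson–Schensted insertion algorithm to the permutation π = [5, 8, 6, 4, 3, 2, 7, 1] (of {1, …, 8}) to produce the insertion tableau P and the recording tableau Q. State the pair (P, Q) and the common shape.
P = [1, 6, 7] / [2] / [3] / [4] / [5] / [8];  Q = [1, 2, 7] / [3] / [4] / [5] / [6] / [8];  common shape = (3, 1, 1, 1, 1, 1)

Row-insert the values π_1, π_2, … into P one at a time, bumping the leftmost entry strictly greater than the inserted value down to the next row. The recording tableau Q records, in position (i, j), the step at which that cell was added to P.
  Insert 5 (step 1): P = [5];  Q = [1]
  Insert 8 (step 2): P = [5, 8];  Q = [1, 2]
  Insert 6 (step 3): P = [5, 6] / [8];  Q = [1, 2] / [3]
  Insert 4 (step 4): P = [4, 6] / [5] / [8];  Q = [1, 2] / [3] / [4]
  Insert 3 (step 5): P = [3, 6] / [4] / [5] / [8];  Q = [1, 2] / [3] / [4] / [5]
  Insert 2 (step 6): P = [2, 6] / [3] / [4] / [5] / [8];  Q = [1, 2] / [3] / [4] / [5] / [6]
  Insert 7 (step 7): P = [2, 6, 7] / [3] / [4] / [5] / [8];  Q = [1, 2, 7] / [3] / [4] / [5] / [6]
  Insert 1 (step 8): P = [1, 6, 7] / [2] / [3] / [4] / [5] / [8];  Q = [1, 2, 7] / [3] / [4] / [5] / [6] / [8]
Final shape: (3, 1, 1, 1, 1, 1).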